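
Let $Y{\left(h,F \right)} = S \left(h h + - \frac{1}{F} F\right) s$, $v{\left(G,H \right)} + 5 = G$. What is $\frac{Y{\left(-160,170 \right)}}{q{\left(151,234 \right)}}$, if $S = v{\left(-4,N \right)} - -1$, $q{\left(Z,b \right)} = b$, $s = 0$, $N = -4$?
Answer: $0$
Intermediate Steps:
$v{\left(G,H \right)} = -5 + G$
$S = -8$ ($S = \left(-5 - 4\right) - -1 = -9 + 1 = -8$)
$Y{\left(h,F \right)} = 0$ ($Y{\left(h,F \right)} = - 8 \left(h h + - \frac{1}{F} F\right) 0 = - 8 \left(h^{2} - 1\right) 0 = - 8 \left(-1 + h^{2}\right) 0 = \left(8 - 8 h^{2}\right) 0 = 0$)
$\frac{Y{\left(-160,170 \right)}}{q{\left(151,234 \right)}} = \frac{0}{234} = 0 \cdot \frac{1}{234} = 0$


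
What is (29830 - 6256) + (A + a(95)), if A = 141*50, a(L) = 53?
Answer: 30677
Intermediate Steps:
A = 7050
(29830 - 6256) + (A + a(95)) = (29830 - 6256) + (7050 + 53) = 23574 + 7103 = 30677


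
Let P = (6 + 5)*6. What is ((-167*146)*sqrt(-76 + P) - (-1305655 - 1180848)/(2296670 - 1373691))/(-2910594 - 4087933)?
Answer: -2486503/6459493451933 + 24382*I*sqrt(10)/6998527 ≈ -3.8494e-7 + 0.011017*I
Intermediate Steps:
P = 66 (P = 11*6 = 66)
((-167*146)*sqrt(-76 + P) - (-1305655 - 1180848)/(2296670 - 1373691))/(-2910594 - 4087933) = ((-167*146)*sqrt(-76 + 66) - (-1305655 - 1180848)/(2296670 - 1373691))/(-2910594 - 4087933) = (-24382*I*sqrt(10) - (-2486503)/922979)/(-6998527) = (-24382*I*sqrt(10) - (-2486503)/922979)*(-1/6998527) = (-24382*I*sqrt(10) - 1*(-2486503/922979))*(-1/6998527) = (-24382*I*sqrt(10) + 2486503/922979)*(-1/6998527) = (2486503/922979 - 24382*I*sqrt(10))*(-1/6998527) = -2486503/6459493451933 + 24382*I*sqrt(10)/6998527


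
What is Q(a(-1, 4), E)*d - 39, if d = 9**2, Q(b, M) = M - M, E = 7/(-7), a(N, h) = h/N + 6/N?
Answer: -39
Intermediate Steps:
a(N, h) = 6/N + h/N
E = -1 (E = 7*(-1/7) = -1)
Q(b, M) = 0
d = 81
Q(a(-1, 4), E)*d - 39 = 0*81 - 39 = 0 - 39 = -39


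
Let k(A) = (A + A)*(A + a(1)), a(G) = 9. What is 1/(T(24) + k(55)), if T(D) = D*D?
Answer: 1/7616 ≈ 0.00013130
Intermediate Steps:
T(D) = D²
k(A) = 2*A*(9 + A) (k(A) = (A + A)*(A + 9) = (2*A)*(9 + A) = 2*A*(9 + A))
1/(T(24) + k(55)) = 1/(24² + 2*55*(9 + 55)) = 1/(576 + 2*55*64) = 1/(576 + 7040) = 1/7616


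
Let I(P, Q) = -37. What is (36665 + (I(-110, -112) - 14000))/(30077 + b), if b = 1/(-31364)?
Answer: 709704592/943335027 ≈ 0.75234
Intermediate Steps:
b = -1/31364 ≈ -3.1884e-5
(36665 + (I(-110, -112) - 14000))/(30077 + b) = (36665 + (-37 - 14000))/(30077 - 1/31364) = (36665 - 14037)/(943335027/31364) = 22628*(31364/943335027) = 709704592/943335027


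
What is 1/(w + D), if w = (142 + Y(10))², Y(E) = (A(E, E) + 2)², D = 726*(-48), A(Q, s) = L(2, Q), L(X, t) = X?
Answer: -1/9884 ≈ -0.00010117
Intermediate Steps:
A(Q, s) = 2
D = -34848
Y(E) = 16 (Y(E) = (2 + 2)² = 4² = 16)
w = 24964 (w = (142 + 16)² = 158² = 24964)
1/(w + D) = 1/(24964 - 34848) = 1/(-9884) = -1/9884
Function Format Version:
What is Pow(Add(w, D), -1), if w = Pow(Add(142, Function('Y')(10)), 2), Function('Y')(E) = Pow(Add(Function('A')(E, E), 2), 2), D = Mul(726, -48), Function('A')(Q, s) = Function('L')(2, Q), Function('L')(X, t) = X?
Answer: Rational(-1, 9884) ≈ -0.00010117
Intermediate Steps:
Function('A')(Q, s) = 2
D = -34848
Function('Y')(E) = 16 (Function('Y')(E) = Pow(Add(2, 2), 2) = Pow(4, 2) = 16)
w = 24964 (w = Pow(Add(142, 16), 2) = Pow(158, 2) = 24964)
Pow(Add(w, D), -1) = Pow(Add(24964, -34848), -1) = Pow(-9884, -1) = Rational(-1, 9884)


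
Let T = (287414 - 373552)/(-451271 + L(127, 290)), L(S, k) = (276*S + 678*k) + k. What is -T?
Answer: -86138/219309 ≈ -0.39277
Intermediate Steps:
L(S, k) = 276*S + 679*k
T = 86138/219309 (T = (287414 - 373552)/(-451271 + (276*127 + 679*290)) = -86138/(-451271 + (35052 + 196910)) = -86138/(-451271 + 231962) = -86138/(-219309) = -86138*(-1/219309) = 86138/219309 ≈ 0.39277)
-T = -1*86138/219309 = -86138/219309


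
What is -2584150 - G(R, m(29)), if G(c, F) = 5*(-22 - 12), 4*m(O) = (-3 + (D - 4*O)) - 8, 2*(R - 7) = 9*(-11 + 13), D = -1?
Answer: -2583980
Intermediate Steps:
R = 16 (R = 7 + (9*(-11 + 13))/2 = 7 + (9*2)/2 = 7 + (½)*18 = 7 + 9 = 16)
m(O) = -3 - O (m(O) = ((-3 + (-1 - 4*O)) - 8)/4 = ((-4 - 4*O) - 8)/4 = (-12 - 4*O)/4 = -3 - O)
G(c, F) = -170 (G(c, F) = 5*(-34) = -170)
-2584150 - G(R, m(29)) = -2584150 - 1*(-170) = -2584150 + 170 = -2583980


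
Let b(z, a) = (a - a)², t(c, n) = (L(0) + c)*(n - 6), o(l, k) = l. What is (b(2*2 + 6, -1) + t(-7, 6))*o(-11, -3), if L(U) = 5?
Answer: 0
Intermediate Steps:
t(c, n) = (-6 + n)*(5 + c) (t(c, n) = (5 + c)*(n - 6) = (5 + c)*(-6 + n) = (-6 + n)*(5 + c))
b(z, a) = 0 (b(z, a) = 0² = 0)
(b(2*2 + 6, -1) + t(-7, 6))*o(-11, -3) = (0 + (-30 - 6*(-7) + 5*6 - 7*6))*(-11) = (0 + (-30 + 42 + 30 - 42))*(-11) = (0 + 0)*(-11) = 0*(-11) = 0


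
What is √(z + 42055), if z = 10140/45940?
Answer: √221892134074/2297 ≈ 205.07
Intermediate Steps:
z = 507/2297 (z = 10140*(1/45940) = 507/2297 ≈ 0.22072)
√(z + 42055) = √(507/2297 + 42055) = √(96600842/2297) = √221892134074/2297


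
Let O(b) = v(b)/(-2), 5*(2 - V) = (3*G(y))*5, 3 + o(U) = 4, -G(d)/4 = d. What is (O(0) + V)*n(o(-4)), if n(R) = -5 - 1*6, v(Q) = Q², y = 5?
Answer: -682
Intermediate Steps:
G(d) = -4*d
o(U) = 1 (o(U) = -3 + 4 = 1)
V = 62 (V = 2 - 3*(-4*5)*5/5 = 2 - 3*(-20)*5/5 = 2 - (-12)*5 = 2 - ⅕*(-300) = 2 + 60 = 62)
O(b) = -b²/2 (O(b) = b²/(-2) = b²*(-½) = -b²/2)
n(R) = -11 (n(R) = -5 - 6 = -11)
(O(0) + V)*n(o(-4)) = (-½*0² + 62)*(-11) = (-½*0 + 62)*(-11) = (0 + 62)*(-11) = 62*(-11) = -682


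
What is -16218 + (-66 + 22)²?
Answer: -14282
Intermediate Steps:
-16218 + (-66 + 22)² = -16218 + (-44)² = -16218 + 1936 = -14282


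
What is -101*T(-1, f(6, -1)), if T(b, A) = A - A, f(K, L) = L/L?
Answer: 0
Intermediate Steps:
f(K, L) = 1
T(b, A) = 0
-101*T(-1, f(6, -1)) = -101*0 = 0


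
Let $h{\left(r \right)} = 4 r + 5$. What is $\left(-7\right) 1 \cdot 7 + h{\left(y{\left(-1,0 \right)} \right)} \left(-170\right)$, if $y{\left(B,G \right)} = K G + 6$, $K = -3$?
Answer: $-4979$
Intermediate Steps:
$y{\left(B,G \right)} = 6 - 3 G$ ($y{\left(B,G \right)} = - 3 G + 6 = 6 - 3 G$)
$h{\left(r \right)} = 5 + 4 r$
$\left(-7\right) 1 \cdot 7 + h{\left(y{\left(-1,0 \right)} \right)} \left(-170\right) = \left(-7\right) 1 \cdot 7 + \left(5 + 4 \left(6 - 0\right)\right) \left(-170\right) = \left(-7\right) 7 + \left(5 + 4 \left(6 + 0\right)\right) \left(-170\right) = -49 + \left(5 + 4 \cdot 6\right) \left(-170\right) = -49 + \left(5 + 24\right) \left(-170\right) = -49 + 29 \left(-170\right) = -49 - 4930 = -4979$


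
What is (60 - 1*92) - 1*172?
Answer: -204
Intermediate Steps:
(60 - 1*92) - 1*172 = (60 - 92) - 172 = -32 - 172 = -204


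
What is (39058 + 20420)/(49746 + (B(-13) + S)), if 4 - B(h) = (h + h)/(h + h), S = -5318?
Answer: 59478/44431 ≈ 1.3387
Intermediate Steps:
B(h) = 3 (B(h) = 4 - (h + h)/(h + h) = 4 - 2*h/(2*h) = 4 - 2*h*1/(2*h) = 4 - 1*1 = 4 - 1 = 3)
(39058 + 20420)/(49746 + (B(-13) + S)) = (39058 + 20420)/(49746 + (3 - 5318)) = 59478/(49746 - 5315) = 59478/44431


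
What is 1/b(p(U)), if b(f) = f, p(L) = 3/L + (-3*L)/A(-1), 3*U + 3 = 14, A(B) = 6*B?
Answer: 66/175 ≈ 0.37714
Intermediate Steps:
U = 11/3 (U = -1 + (⅓)*14 = -1 + 14/3 = 11/3 ≈ 3.6667)
p(L) = L/2 + 3/L (p(L) = 3/L + (-3*L)/((6*(-1))) = 3/L - 3*L/(-6) = 3/L - 3*L*(-⅙) = 3/L + L/2 = L/2 + 3/L)
1/b(p(U)) = 1/((½)*(11/3) + 3/(11/3)) = 1/(11/6 + 3*(3/11)) = 1/(11/6 + 9/11) = 1/(175/66) = 66/175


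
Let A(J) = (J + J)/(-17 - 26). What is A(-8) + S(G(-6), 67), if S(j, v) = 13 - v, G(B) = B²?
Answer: -2306/43 ≈ -53.628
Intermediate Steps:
A(J) = -2*J/43 (A(J) = (2*J)/(-43) = (2*J)*(-1/43) = -2*J/43)
A(-8) + S(G(-6), 67) = -2/43*(-8) + (13 - 1*67) = 16/43 + (13 - 67) = 16/43 - 54 = -2306/43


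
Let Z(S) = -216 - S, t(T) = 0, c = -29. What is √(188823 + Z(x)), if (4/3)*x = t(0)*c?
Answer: √188607 ≈ 434.29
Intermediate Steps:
x = 0 (x = 3*(0*(-29))/4 = (¾)*0 = 0)
√(188823 + Z(x)) = √(188823 + (-216 - 1*0)) = √(188823 + (-216 + 0)) = √(188823 - 216) = √188607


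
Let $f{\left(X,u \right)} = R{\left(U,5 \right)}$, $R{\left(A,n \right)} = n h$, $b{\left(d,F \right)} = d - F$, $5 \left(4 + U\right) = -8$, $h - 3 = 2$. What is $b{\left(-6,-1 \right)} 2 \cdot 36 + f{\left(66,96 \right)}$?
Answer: $-335$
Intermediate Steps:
$h = 5$ ($h = 3 + 2 = 5$)
$U = - \frac{28}{5}$ ($U = -4 + \frac{1}{5} \left(-8\right) = -4 - \frac{8}{5} = - \frac{28}{5} \approx -5.6$)
$R{\left(A,n \right)} = 5 n$ ($R{\left(A,n \right)} = n 5 = 5 n$)
$f{\left(X,u \right)} = 25$ ($f{\left(X,u \right)} = 5 \cdot 5 = 25$)
$b{\left(-6,-1 \right)} 2 \cdot 36 + f{\left(66,96 \right)} = \left(-6 - -1\right) 2 \cdot 36 + 25 = \left(-6 + 1\right) 2 \cdot 36 + 25 = \left(-5\right) 2 \cdot 36 + 25 = \left(-10\right) 36 + 25 = -360 + 25 = -335$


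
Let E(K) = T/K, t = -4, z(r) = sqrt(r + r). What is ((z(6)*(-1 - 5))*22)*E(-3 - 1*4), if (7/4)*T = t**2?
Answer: 16896*sqrt(3)/49 ≈ 597.24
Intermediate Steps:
z(r) = sqrt(2)*sqrt(r) (z(r) = sqrt(2*r) = sqrt(2)*sqrt(r))
T = 64/7 (T = (4/7)*(-4)**2 = (4/7)*16 = 64/7 ≈ 9.1429)
E(K) = 64/(7*K)
((z(6)*(-1 - 5))*22)*E(-3 - 1*4) = (((sqrt(2)*sqrt(6))*(-1 - 5))*22)*(64/(7*(-3 - 1*4))) = (((2*sqrt(3))*(-6))*22)*(64/(7*(-3 - 4))) = (-12*sqrt(3)*22)*((64/7)/(-7)) = (-264*sqrt(3))*((64/7)*(-1/7)) = -264*sqrt(3)*(-64/49) = 16896*sqrt(3)/49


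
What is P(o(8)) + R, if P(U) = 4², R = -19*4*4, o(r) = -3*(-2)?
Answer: -288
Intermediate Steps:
o(r) = 6
R = -304 (R = -76*4 = -304)
P(U) = 16
P(o(8)) + R = 16 - 304 = -288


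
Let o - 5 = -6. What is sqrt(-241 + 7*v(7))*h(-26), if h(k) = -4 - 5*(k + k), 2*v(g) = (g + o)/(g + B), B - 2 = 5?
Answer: 128*I*sqrt(958) ≈ 3961.8*I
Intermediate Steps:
B = 7 (B = 2 + 5 = 7)
o = -1 (o = 5 - 6 = -1)
v(g) = (-1 + g)/(2*(7 + g)) (v(g) = ((g - 1)/(g + 7))/2 = ((-1 + g)/(7 + g))/2 = (-1 + g)/(2*(7 + g)))
h(k) = -4 - 10*k
sqrt(-241 + 7*v(7))*h(-26) = sqrt(-241 + 7*((-1 + 7)/(2*(7 + 7))))*(-4 - 10*(-26)) = sqrt(-241 + 7*((1/2)*6/14))*(-4 + 260) = sqrt(-241 + 7*((1/2)*(1/14)*6))*256 = sqrt(-241 + 7*(3/14))*256 = sqrt(-241 + 3/2)*256 = sqrt(-479/2)*256 = (I*sqrt(958)/2)*256 = 128*I*sqrt(958)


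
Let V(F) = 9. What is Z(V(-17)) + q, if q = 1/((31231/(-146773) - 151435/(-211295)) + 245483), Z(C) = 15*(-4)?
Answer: -91356388248199973/1522606574178003 ≈ -60.000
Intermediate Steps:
Z(C) = -60
q = 6202480207/1522606574178003 (q = 1/((31231*(-1/146773) - 151435*(-1/211295)) + 245483) = 1/((-31231/146773 + 30287/42259) + 245483) = 1/(3125523022/6202480207 + 245483) = 1/(1522606574178003/6202480207) = 6202480207/1522606574178003 ≈ 4.0736e-6)
Z(V(-17)) + q = -60 + 6202480207/1522606574178003 = -91356388248199973/1522606574178003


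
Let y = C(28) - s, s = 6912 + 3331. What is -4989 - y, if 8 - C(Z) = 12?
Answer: 5258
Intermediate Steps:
s = 10243
C(Z) = -4 (C(Z) = 8 - 1*12 = 8 - 12 = -4)
y = -10247 (y = -4 - 1*10243 = -4 - 10243 = -10247)
-4989 - y = -4989 - 1*(-10247) = -4989 + 10247 = 5258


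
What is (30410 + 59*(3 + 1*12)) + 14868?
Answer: 46163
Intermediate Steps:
(30410 + 59*(3 + 1*12)) + 14868 = (30410 + 59*(3 + 12)) + 14868 = (30410 + 59*15) + 14868 = (30410 + 885) + 14868 = 31295 + 14868 = 46163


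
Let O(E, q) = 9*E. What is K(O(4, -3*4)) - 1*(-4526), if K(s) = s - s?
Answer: 4526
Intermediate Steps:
K(s) = 0
K(O(4, -3*4)) - 1*(-4526) = 0 - 1*(-4526) = 0 + 4526 = 4526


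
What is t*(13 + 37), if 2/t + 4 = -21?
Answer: -4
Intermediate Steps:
t = -2/25 (t = 2/(-4 - 21) = 2/(-25) = 2*(-1/25) = -2/25 ≈ -0.080000)
t*(13 + 37) = -2*(13 + 37)/25 = -2/25*50 = -4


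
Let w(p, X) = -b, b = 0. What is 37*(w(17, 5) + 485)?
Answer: 17945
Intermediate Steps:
w(p, X) = 0 (w(p, X) = -1*0 = 0)
37*(w(17, 5) + 485) = 37*(0 + 485) = 37*485 = 17945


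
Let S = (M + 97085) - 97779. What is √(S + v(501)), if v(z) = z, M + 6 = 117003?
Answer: 2*√29201 ≈ 341.77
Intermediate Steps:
M = 116997 (M = -6 + 117003 = 116997)
S = 116303 (S = (116997 + 97085) - 97779 = 214082 - 97779 = 116303)
√(S + v(501)) = √(116303 + 501) = √116804 = 2*√29201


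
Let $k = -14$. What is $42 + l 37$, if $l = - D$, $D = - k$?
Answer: $-476$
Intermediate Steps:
$D = 14$ ($D = \left(-1\right) \left(-14\right) = 14$)
$l = -14$ ($l = \left(-1\right) 14 = -14$)
$42 + l 37 = 42 - 518 = -476$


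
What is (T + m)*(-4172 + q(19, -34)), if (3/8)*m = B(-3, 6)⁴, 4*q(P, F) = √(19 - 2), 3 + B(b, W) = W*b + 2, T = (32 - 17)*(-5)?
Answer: -4348654996/3 + 1042343*√17/12 ≈ -1.4492e+9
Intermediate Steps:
T = -75 (T = 15*(-5) = -75)
B(b, W) = -1 + W*b (B(b, W) = -3 + (W*b + 2) = -3 + (2 + W*b) = -1 + W*b)
q(P, F) = √17/4 (q(P, F) = √(19 - 2)/4 = √17/4)
m = 1042568/3 (m = 8*(-1 + 6*(-3))⁴/3 = 8*(-1 - 18)⁴/3 = (8/3)*(-19)⁴ = (8/3)*130321 = 1042568/3 ≈ 3.4752e+5)
(T + m)*(-4172 + q(19, -34)) = (-75 + 1042568/3)*(-4172 + √17/4) = 1042343*(-4172 + √17/4)/3 = -4348654996/3 + 1042343*√17/12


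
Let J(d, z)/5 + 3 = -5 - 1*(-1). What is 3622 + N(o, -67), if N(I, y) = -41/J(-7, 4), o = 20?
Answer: 126811/35 ≈ 3623.2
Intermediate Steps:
J(d, z) = -35 (J(d, z) = -15 + 5*(-5 - 1*(-1)) = -15 + 5*(-5 + 1) = -15 + 5*(-4) = -15 - 20 = -35)
N(I, y) = 41/35 (N(I, y) = -41/(-35) = -41*(-1/35) = 41/35)
3622 + N(o, -67) = 3622 + 41/35 = 126811/35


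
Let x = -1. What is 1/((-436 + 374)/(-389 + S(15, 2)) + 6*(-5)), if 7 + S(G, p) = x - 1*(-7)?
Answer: -195/5819 ≈ -0.033511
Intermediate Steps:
S(G, p) = -1 (S(G, p) = -7 + (-1 - 1*(-7)) = -7 + (-1 + 7) = -7 + 6 = -1)
1/((-436 + 374)/(-389 + S(15, 2)) + 6*(-5)) = 1/((-436 + 374)/(-389 - 1) + 6*(-5)) = 1/(-62/(-390) - 30) = 1/(-62*(-1/390) - 30) = 1/(31/195 - 30) = 1/(-5819/195) = -195/5819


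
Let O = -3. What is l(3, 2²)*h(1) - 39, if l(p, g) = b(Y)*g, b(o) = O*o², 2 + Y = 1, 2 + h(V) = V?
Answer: -27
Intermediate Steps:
h(V) = -2 + V
Y = -1 (Y = -2 + 1 = -1)
b(o) = -3*o²
l(p, g) = -3*g (l(p, g) = (-3*(-1)²)*g = (-3*1)*g = -3*g)
l(3, 2²)*h(1) - 39 = (-3*2²)*(-2 + 1) - 39 = -3*4*(-1) - 39 = -12*(-1) - 39 = 12 - 39 = -27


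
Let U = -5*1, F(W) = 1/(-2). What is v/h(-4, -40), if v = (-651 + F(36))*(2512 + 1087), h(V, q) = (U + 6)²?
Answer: -4689497/2 ≈ -2.3447e+6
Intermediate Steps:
F(W) = -½
U = -5
h(V, q) = 1 (h(V, q) = (-5 + 6)² = 1² = 1)
v = -4689497/2 (v = (-651 - ½)*(2512 + 1087) = -1303/2*3599 = -4689497/2 ≈ -2.3447e+6)
v/h(-4, -40) = -4689497/2/1 = -4689497/2*1 = -4689497/2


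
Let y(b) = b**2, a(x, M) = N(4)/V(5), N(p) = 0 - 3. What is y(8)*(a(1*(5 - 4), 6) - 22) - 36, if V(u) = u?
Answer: -7412/5 ≈ -1482.4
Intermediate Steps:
N(p) = -3
a(x, M) = -3/5
y(8)*(a(1*(5 - 4), 6) - 22) - 36 = 8**2*(-3/5 - 22) - 36 = 64*(-113/5) - 36 = -7232/5 - 36 = -7412/5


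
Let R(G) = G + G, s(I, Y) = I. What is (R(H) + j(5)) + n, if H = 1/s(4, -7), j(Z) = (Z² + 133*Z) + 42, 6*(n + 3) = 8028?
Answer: 4135/2 ≈ 2067.5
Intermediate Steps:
n = 1335 (n = -3 + (⅙)*8028 = -3 + 1338 = 1335)
j(Z) = 42 + Z² + 133*Z
H = ¼ (H = 1/4 = ¼ ≈ 0.25000)
R(G) = 2*G
(R(H) + j(5)) + n = (2*(¼) + (42 + 5² + 133*5)) + 1335 = (½ + (42 + 25 + 665)) + 1335 = (½ + 732) + 1335 = 1465/2 + 1335 = 4135/2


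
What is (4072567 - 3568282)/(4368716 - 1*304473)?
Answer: 504285/4064243 ≈ 0.12408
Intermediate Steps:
(4072567 - 3568282)/(4368716 - 1*304473) = 504285/(4368716 - 304473) = 504285/4064243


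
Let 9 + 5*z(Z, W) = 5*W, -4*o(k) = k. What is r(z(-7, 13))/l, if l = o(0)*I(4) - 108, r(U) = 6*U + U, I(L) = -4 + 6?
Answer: -98/135 ≈ -0.72593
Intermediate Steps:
o(k) = -k/4
z(Z, W) = -9/5 + W (z(Z, W) = -9/5 + (5*W)/5 = -9/5 + W)
I(L) = 2
r(U) = 7*U
l = -108 (l = -1/4*0*2 - 108 = 0*2 - 108 = 0 - 108 = -108)
r(z(-7, 13))/l = (7*(-9/5 + 13))/(-108) = (7*(56/5))*(-1/108) = (392/5)*(-1/108) = -98/135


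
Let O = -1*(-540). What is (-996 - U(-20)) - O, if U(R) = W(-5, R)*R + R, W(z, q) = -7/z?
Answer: -1488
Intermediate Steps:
U(R) = 12*R/5 (U(R) = (-7/(-5))*R + R = (-7*(-1/5))*R + R = 7*R/5 + R = 12*R/5)
O = 540
(-996 - U(-20)) - O = (-996 - 12*(-20)/5) - 1*540 = (-996 - 1*(-48)) - 540 = (-996 + 48) - 540 = -948 - 540 = -1488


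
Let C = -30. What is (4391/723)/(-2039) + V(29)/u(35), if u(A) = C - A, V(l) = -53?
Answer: 77847026/95822805 ≈ 0.81241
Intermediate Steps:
u(A) = -30 - A
(4391/723)/(-2039) + V(29)/u(35) = (4391/723)/(-2039) - 53/(-30 - 1*35) = (4391*(1/723))*(-1/2039) - 53/(-30 - 35) = (4391/723)*(-1/2039) - 53/(-65) = -4391/1474197 - 53*(-1/65) = -4391/1474197 + 53/65 = 77847026/95822805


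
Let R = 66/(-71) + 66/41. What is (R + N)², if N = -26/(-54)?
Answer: 8336237809/6177488409 ≈ 1.3495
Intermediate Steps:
R = 1980/2911 (R = 66*(-1/71) + 66*(1/41) = -66/71 + 66/41 = 1980/2911 ≈ 0.68018)
N = 13/27 (N = -26*(-1/54) = 13/27 ≈ 0.48148)
(R + N)² = (1980/2911 + 13/27)² = (91303/78597)² = 8336237809/6177488409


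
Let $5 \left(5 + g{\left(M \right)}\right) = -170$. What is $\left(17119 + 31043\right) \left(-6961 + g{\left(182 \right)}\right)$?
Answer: $-337134000$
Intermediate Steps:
$g{\left(M \right)} = -39$ ($g{\left(M \right)} = -5 + \frac{1}{5} \left(-170\right) = -5 - 34 = -39$)
$\left(17119 + 31043\right) \left(-6961 + g{\left(182 \right)}\right) = \left(17119 + 31043\right) \left(-6961 - 39\right) = 48162 \left(-7000\right) = -337134000$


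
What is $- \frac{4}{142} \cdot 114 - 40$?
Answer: $- \frac{3068}{71} \approx -43.211$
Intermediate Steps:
$- \frac{4}{142} \cdot 114 - 40 = \left(-4\right) \frac{1}{142} \cdot 114 - 40 = \left(- \frac{2}{71}\right) 114 - 40 = - \frac{228}{71} - 40 = - \frac{3068}{71}$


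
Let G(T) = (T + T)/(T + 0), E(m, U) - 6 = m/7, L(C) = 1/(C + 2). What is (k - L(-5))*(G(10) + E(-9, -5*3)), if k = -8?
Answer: -1081/21 ≈ -51.476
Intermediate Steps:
L(C) = 1/(2 + C)
E(m, U) = 6 + m/7
G(T) = 2 (G(T) = (2*T)/T = 2)
(k - L(-5))*(G(10) + E(-9, -5*3)) = (-8 - 1/(2 - 5))*(2 + (6 + (1/7)*(-9))) = (-8 - 1/(-3))*(2 + (6 - 9/7)) = (-8 - 1*(-1/3))*(2 + 33/7) = (-8 + 1/3)*(47/7) = -23/3*47/7 = -1081/21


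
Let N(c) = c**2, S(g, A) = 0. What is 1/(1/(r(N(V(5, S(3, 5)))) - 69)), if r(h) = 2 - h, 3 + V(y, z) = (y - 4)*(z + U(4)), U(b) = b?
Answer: -68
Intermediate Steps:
V(y, z) = -3 + (-4 + y)*(4 + z) (V(y, z) = -3 + (y - 4)*(z + 4) = -3 + (-4 + y)*(4 + z))
1/(1/(r(N(V(5, S(3, 5)))) - 69)) = 1/(1/((2 - (-19 - 4*0 + 4*5 + 5*0)**2) - 69)) = 1/(1/((2 - (-19 + 0 + 20 + 0)**2) - 69)) = 1/(1/((2 - 1*1**2) - 69)) = 1/(1/((2 - 1*1) - 69)) = 1/(1/((2 - 1) - 69)) = 1/(1/(1 - 69)) = 1/(1/(-68)) = 1/(-1/68) = -68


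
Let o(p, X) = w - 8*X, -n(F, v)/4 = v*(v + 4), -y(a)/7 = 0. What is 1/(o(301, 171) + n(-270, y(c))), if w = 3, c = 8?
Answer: -1/1365 ≈ -0.00073260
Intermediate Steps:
y(a) = 0 (y(a) = -7*0 = 0)
n(F, v) = -4*v*(4 + v) (n(F, v) = -4*v*(v + 4) = -4*v*(4 + v))
o(p, X) = 3 - 8*X
1/(o(301, 171) + n(-270, y(c))) = 1/((3 - 8*171) - 4*0*(4 + 0)) = 1/((3 - 1368) - 4*0*4) = 1/(-1365 + 0) = 1/(-1365) = -1/1365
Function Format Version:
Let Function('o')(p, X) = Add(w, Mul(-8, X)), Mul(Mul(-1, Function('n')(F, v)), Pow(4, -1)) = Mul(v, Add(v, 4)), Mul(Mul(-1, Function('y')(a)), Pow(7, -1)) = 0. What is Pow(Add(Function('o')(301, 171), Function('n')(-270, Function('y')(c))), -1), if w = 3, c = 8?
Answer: Rational(-1, 1365) ≈ -0.00073260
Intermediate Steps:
Function('y')(a) = 0 (Function('y')(a) = Mul(-7, 0) = 0)
Function('n')(F, v) = Mul(-4, v, Add(4, v)) (Function('n')(F, v) = Mul(-4, Mul(v, Add(v, 4))) = Mul(-4, Mul(v, Add(4, v))) = Mul(-4, v, Add(4, v)))
Function('o')(p, X) = Add(3, Mul(-8, X))
Pow(Add(Function('o')(301, 171), Function('n')(-270, Function('y')(c))), -1) = Pow(Add(Add(3, Mul(-8, 171)), Mul(-4, 0, Add(4, 0))), -1) = Pow(Add(Add(3, -1368), Mul(-4, 0, 4)), -1) = Pow(Add(-1365, 0), -1) = Pow(-1365, -1) = Rational(-1, 1365)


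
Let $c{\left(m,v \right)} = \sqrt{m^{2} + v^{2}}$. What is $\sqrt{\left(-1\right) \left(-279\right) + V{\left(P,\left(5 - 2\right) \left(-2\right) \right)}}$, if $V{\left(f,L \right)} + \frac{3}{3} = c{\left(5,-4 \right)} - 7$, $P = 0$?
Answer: $\sqrt{271 + \sqrt{41}} \approx 16.655$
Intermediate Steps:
$V{\left(f,L \right)} = -8 + \sqrt{41}$ ($V{\left(f,L \right)} = -1 - \left(7 - \sqrt{5^{2} + \left(-4\right)^{2}}\right) = -1 - \left(7 - \sqrt{25 + 16}\right) = -1 - \left(7 - \sqrt{41}\right) = -8 + \sqrt{41}$)
$\sqrt{\left(-1\right) \left(-279\right) + V{\left(P,\left(5 - 2\right) \left(-2\right) \right)}} = \sqrt{\left(-1\right) \left(-279\right) - \left(8 - \sqrt{41}\right)} = \sqrt{279 - \left(8 - \sqrt{41}\right)} = \sqrt{271 + \sqrt{41}}$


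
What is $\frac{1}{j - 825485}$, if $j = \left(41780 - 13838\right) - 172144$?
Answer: $- \frac{1}{969687} \approx -1.0313 \cdot 10^{-6}$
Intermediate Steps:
$j = -144202$ ($j = 27942 - 172144 = -144202$)
$\frac{1}{j - 825485} = \frac{1}{-144202 - 825485} = \frac{1}{-969687} = - \frac{1}{969687}$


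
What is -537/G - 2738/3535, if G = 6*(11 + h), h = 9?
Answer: -148457/28280 ≈ -5.2495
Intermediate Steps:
G = 120 (G = 6*(11 + 9) = 6*20 = 120)
-537/G - 2738/3535 = -537/120 - 2738/3535 = -537*1/120 - 2738*1/3535 = -179/40 - 2738/3535 = -148457/28280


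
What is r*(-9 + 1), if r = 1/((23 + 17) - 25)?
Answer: -8/15 ≈ -0.53333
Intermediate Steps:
r = 1/15 (r = 1/(40 - 25) = 1/15 ≈ 0.066667)
r*(-9 + 1) = (-9 + 1)/15 = (1/15)*(-8) = -8/15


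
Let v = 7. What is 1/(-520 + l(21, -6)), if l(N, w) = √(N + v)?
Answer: -130/67593 - √7/135186 ≈ -0.0019428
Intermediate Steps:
l(N, w) = √(7 + N) (l(N, w) = √(N + 7) = √(7 + N))
1/(-520 + l(21, -6)) = 1/(-520 + √(7 + 21)) = 1/(-520 + √28) = 1/(-520 + 2*√7)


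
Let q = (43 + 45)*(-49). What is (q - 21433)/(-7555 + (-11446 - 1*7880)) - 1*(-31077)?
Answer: 835406582/26881 ≈ 31078.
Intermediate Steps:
q = -4312 (q = 88*(-49) = -4312)
(q - 21433)/(-7555 + (-11446 - 1*7880)) - 1*(-31077) = (-4312 - 21433)/(-7555 + (-11446 - 1*7880)) - 1*(-31077) = -25745/(-7555 + (-11446 - 7880)) + 31077 = -25745/(-7555 - 19326) + 31077 = -25745/(-26881) + 31077 = -25745*(-1/26881) + 31077 = 25745/26881 + 31077 = 835406582/26881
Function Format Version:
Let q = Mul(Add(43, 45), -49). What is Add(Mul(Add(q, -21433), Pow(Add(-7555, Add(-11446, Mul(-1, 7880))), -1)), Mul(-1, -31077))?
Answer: Rational(835406582, 26881) ≈ 31078.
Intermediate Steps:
q = -4312 (q = Mul(88, -49) = -4312)
Add(Mul(Add(q, -21433), Pow(Add(-7555, Add(-11446, Mul(-1, 7880))), -1)), Mul(-1, -31077)) = Add(Mul(Add(-4312, -21433), Pow(Add(-7555, Add(-11446, Mul(-1, 7880))), -1)), Mul(-1, -31077)) = Add(Mul(-25745, Pow(Add(-7555, Add(-11446, -7880)), -1)), 31077) = Add(Mul(-25745, Pow(Add(-7555, -19326), -1)), 31077) = Add(Mul(-25745, Pow(-26881, -1)), 31077) = Add(Mul(-25745, Rational(-1, 26881)), 31077) = Add(Rational(25745, 26881), 31077) = Rational(835406582, 26881)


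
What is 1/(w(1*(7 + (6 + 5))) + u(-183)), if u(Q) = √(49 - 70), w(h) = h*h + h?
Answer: 114/38995 - I*√21/116985 ≈ 0.0029235 - 3.9172e-5*I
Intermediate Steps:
w(h) = h + h² (w(h) = h² + h = h + h²)
u(Q) = I*√21 (u(Q) = √(-21) = I*√21)
1/(w(1*(7 + (6 + 5))) + u(-183)) = 1/((1*(7 + (6 + 5)))*(1 + 1*(7 + (6 + 5))) + I*√21) = 1/((1*(7 + 11))*(1 + 1*(7 + 11)) + I*√21) = 1/((1*18)*(1 + 1*18) + I*√21) = 1/(18*(1 + 18) + I*√21) = 1/(18*19 + I*√21) = 1/(342 + I*√21)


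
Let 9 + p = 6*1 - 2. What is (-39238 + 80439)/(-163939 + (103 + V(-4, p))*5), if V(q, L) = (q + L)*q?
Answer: -41201/163244 ≈ -0.25239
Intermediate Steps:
p = -5 (p = -9 + (6*1 - 2) = -9 + (6 - 2) = -9 + 4 = -5)
V(q, L) = q*(L + q) (V(q, L) = (L + q)*q = q*(L + q))
(-39238 + 80439)/(-163939 + (103 + V(-4, p))*5) = (-39238 + 80439)/(-163939 + (103 - 4*(-5 - 4))*5) = 41201/(-163939 + (103 - 4*(-9))*5) = 41201/(-163939 + (103 + 36)*5) = 41201/(-163939 + 139*5) = 41201/(-163939 + 695) = 41201/(-163244) = 41201*(-1/163244) = -41201/163244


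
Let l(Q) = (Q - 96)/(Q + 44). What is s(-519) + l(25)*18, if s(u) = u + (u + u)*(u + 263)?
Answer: 6099381/23 ≈ 2.6519e+5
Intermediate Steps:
l(Q) = (-96 + Q)/(44 + Q)
s(u) = u + 2*u*(263 + u) (s(u) = u + (2*u)*(263 + u) = u + 2*u*(263 + u))
s(-519) + l(25)*18 = -519*(527 + 2*(-519)) + ((-96 + 25)/(44 + 25))*18 = -519*(527 - 1038) + (-71/69)*18 = -519*(-511) + ((1/69)*(-71))*18 = 265209 - 71/69*18 = 265209 - 426/23 = 6099381/23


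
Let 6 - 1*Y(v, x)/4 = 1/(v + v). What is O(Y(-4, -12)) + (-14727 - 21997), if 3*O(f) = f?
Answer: -220295/6 ≈ -36716.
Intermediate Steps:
Y(v, x) = 24 - 2/v (Y(v, x) = 24 - 4/(v + v) = 24 - 4*1/(2*v) = 24 - 2/v)
O(f) = f/3
O(Y(-4, -12)) + (-14727 - 21997) = (24 - 2/(-4))/3 + (-14727 - 21997) = (24 - 2*(-¼))/3 - 36724 = (24 + ½)/3 - 36724 = (⅓)*(49/2) - 36724 = 49/6 - 36724 = -220295/6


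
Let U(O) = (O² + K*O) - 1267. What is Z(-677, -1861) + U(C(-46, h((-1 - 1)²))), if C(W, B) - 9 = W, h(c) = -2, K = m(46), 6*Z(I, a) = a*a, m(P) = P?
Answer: 3453721/6 ≈ 5.7562e+5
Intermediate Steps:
Z(I, a) = a²/6 (Z(I, a) = (a*a)/6 = a²/6)
K = 46
C(W, B) = 9 + W
U(O) = -1267 + O² + 46*O (U(O) = (O² + 46*O) - 1267 = -1267 + O² + 46*O)
Z(-677, -1861) + U(C(-46, h((-1 - 1)²))) = (⅙)*(-1861)² + (-1267 + (9 - 46)² + 46*(9 - 46)) = (⅙)*3463321 + (-1267 + (-37)² + 46*(-37)) = 3463321/6 + (-1267 + 1369 - 1702) = 3463321/6 - 1600 = 3453721/6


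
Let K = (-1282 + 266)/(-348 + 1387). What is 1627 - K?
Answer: 1691469/1039 ≈ 1628.0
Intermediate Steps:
K = -1016/1039 ≈ -0.97786
1627 - K = 1627 - 1*(-1016/1039) = 1627 + 1016/1039 = 1691469/1039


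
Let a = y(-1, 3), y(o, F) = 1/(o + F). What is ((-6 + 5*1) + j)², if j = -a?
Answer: 9/4 ≈ 2.2500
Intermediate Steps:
y(o, F) = 1/(F + o)
a = ½ (a = 1/(3 - 1) = 1/2 = ½ ≈ 0.50000)
j = -½ (j = -1*½ = -½ ≈ -0.50000)
((-6 + 5*1) + j)² = ((-6 + 5*1) - ½)² = ((-6 + 5) - ½)² = (-1 - ½)² = (-3/2)² = 9/4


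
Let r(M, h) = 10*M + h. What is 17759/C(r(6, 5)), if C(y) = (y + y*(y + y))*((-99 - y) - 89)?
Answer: -17759/2154295 ≈ -0.0082435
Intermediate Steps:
r(M, h) = h + 10*M
C(y) = (-188 - y)*(y + 2*y²) (C(y) = (y + y*(2*y))*(-188 - y) = (y + 2*y²)*(-188 - y) = (-188 - y)*(y + 2*y²))
17759/C(r(6, 5)) = 17759/((-(5 + 10*6)*(188 + 2*(5 + 10*6)² + 377*(5 + 10*6)))) = 17759/((-(5 + 60)*(188 + 2*(5 + 60)² + 377*(5 + 60)))) = 17759/((-1*65*(188 + 2*65² + 377*65))) = 17759/((-1*65*(188 + 2*4225 + 24505))) = 17759/((-1*65*(188 + 8450 + 24505))) = 17759/((-1*65*33143)) = 17759/(-2154295) = 17759*(-1/2154295) = -17759/2154295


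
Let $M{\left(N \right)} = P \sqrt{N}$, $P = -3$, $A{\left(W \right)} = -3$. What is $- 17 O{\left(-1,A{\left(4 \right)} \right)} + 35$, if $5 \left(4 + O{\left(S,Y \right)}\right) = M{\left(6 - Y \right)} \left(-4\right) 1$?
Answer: $- \frac{97}{5} \approx -19.4$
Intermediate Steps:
$M{\left(N \right)} = - 3 \sqrt{N}$
$O{\left(S,Y \right)} = -4 + \frac{12 \sqrt{6 - Y}}{5}$ ($O{\left(S,Y \right)} = -4 + \frac{- 3 \sqrt{6 - Y} \left(-4\right) 1}{5} = -4 + \frac{12 \sqrt{6 - Y} 1}{5} = -4 + \frac{12 \sqrt{6 - Y}}{5}$)
$- 17 O{\left(-1,A{\left(4 \right)} \right)} + 35 = - 17 \left(-4 + \frac{12 \sqrt{6 - -3}}{5}\right) + 35 = - 17 \left(-4 + \frac{12 \sqrt{6 + 3}}{5}\right) + 35 = - 17 \left(-4 + \frac{12 \sqrt{9}}{5}\right) + 35 = - 17 \left(-4 + \frac{12}{5} \cdot 3\right) + 35 = - 17 \left(-4 + \frac{36}{5}\right) + 35 = \left(-17\right) \frac{16}{5} + 35 = - \frac{272}{5} + 35 = - \frac{97}{5}$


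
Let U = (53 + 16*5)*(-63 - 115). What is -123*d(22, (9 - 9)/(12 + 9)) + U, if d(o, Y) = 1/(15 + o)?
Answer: -876061/37 ≈ -23677.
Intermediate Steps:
U = -23674 (U = (53 + 80)*(-178) = 133*(-178) = -23674)
-123*d(22, (9 - 9)/(12 + 9)) + U = -123/(15 + 22) - 23674 = -123/37 - 23674 = -876061/37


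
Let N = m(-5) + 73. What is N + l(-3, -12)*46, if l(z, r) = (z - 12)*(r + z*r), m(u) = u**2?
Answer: -16462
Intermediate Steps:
N = 98 (N = (-5)**2 + 73 = 25 + 73 = 98)
l(z, r) = (-12 + z)*(r + r*z)
N + l(-3, -12)*46 = 98 - 12*(-12 + (-3)**2 - 11*(-3))*46 = 98 - 12*(-12 + 9 + 33)*46 = 98 - 12*30*46 = 98 - 360*46 = 98 - 16560 = -16462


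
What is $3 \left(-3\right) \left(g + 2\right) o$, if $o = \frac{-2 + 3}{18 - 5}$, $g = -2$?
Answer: $0$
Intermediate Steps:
$o = \frac{1}{13}$ ($o = 1 \cdot \frac{1}{13} = \frac{1}{13} \approx 0.076923$)
$3 \left(-3\right) \left(g + 2\right) o = 3 \left(-3\right) \left(-2 + 2\right) \frac{1}{13} = \left(-9\right) 0 \cdot \frac{1}{13} = 0 \cdot \frac{1}{13} = 0$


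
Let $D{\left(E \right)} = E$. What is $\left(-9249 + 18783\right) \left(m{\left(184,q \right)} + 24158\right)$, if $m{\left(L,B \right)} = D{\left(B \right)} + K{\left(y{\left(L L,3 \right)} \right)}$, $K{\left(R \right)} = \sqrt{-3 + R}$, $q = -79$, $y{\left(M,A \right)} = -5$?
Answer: $229569186 + 19068 i \sqrt{2} \approx 2.2957 \cdot 10^{8} + 26966.0 i$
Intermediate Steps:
$m{\left(L,B \right)} = B + 2 i \sqrt{2}$ ($m{\left(L,B \right)} = B + \sqrt{-3 - 5} = B + \sqrt{-8} = B + 2 i \sqrt{2}$)
$\left(-9249 + 18783\right) \left(m{\left(184,q \right)} + 24158\right) = \left(-9249 + 18783\right) \left(\left(-79 + 2 i \sqrt{2}\right) + 24158\right) = 9534 \left(24079 + 2 i \sqrt{2}\right) = 229569186 + 19068 i \sqrt{2}$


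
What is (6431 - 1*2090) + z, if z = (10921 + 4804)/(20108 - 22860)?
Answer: 11930707/2752 ≈ 4335.3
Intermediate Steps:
z = -15725/2752 (z = 15725/(-2752) = 15725*(-1/2752) = -15725/2752 ≈ -5.7140)
(6431 - 1*2090) + z = (6431 - 1*2090) - 15725/2752 = (6431 - 2090) - 15725/2752 = 4341 - 15725/2752 = 11930707/2752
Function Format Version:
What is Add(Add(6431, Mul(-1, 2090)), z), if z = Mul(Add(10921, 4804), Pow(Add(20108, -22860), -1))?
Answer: Rational(11930707, 2752) ≈ 4335.3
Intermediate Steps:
z = Rational(-15725, 2752) (z = Mul(15725, Pow(-2752, -1)) = Mul(15725, Rational(-1, 2752)) = Rational(-15725, 2752) ≈ -5.7140)
Add(Add(6431, Mul(-1, 2090)), z) = Add(Add(6431, Mul(-1, 2090)), Rational(-15725, 2752)) = Add(Add(6431, -2090), Rational(-15725, 2752)) = Add(4341, Rational(-15725, 2752)) = Rational(11930707, 2752)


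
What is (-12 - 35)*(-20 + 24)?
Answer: -188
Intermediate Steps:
(-12 - 35)*(-20 + 24) = -47*4 = -188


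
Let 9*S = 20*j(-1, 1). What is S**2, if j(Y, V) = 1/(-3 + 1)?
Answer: 100/81 ≈ 1.2346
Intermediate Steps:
j(Y, V) = -1/2 (j(Y, V) = 1/(-2) = -1/2)
S = -10/9 (S = (20*(-1/2))/9 = (1/9)*(-10) = -10/9 ≈ -1.1111)
S**2 = (-10/9)**2 = 100/81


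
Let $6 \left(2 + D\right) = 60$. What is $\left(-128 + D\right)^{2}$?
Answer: $14400$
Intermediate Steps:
$D = 8$ ($D = -2 + \frac{1}{6} \cdot 60 = -2 + 10 = 8$)
$\left(-128 + D\right)^{2} = \left(-128 + 8\right)^{2} = \left(-120\right)^{2} = 14400$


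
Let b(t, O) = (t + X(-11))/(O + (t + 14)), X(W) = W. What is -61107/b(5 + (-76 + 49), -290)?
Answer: -6069962/11 ≈ -5.5182e+5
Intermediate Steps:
b(t, O) = (-11 + t)/(14 + O + t) (b(t, O) = (t - 11)/(O + (t + 14)) = (-11 + t)/(O + (14 + t)) = (-11 + t)/(14 + O + t))
-61107/b(5 + (-76 + 49), -290) = -61107*(14 - 290 + (5 + (-76 + 49)))/(-11 + (5 + (-76 + 49))) = -61107*(14 - 290 + (5 - 27))/(-11 + (5 - 27)) = -61107*(14 - 290 - 22)/(-11 - 22) = -61107/(-33/(-298)) = -61107/((-1/298*(-33))) = -61107/33/298 = -61107*298/33 = -6069962/11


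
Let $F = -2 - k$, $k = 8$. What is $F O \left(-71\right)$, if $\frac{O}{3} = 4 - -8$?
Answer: $25560$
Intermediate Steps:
$O = 36$ ($O = 3 \left(4 - -8\right) = 3 \left(4 + 8\right) = 3 \cdot 12 = 36$)
$F = -10$ ($F = -2 - 8 = -10$)
$F O \left(-71\right) = \left(-10\right) 36 \left(-71\right) = \left(-360\right) \left(-71\right) = 25560$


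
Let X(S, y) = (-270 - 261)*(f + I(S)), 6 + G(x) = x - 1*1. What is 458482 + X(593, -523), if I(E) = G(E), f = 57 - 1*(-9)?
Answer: 112270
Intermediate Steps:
G(x) = -7 + x (G(x) = -6 + (x - 1*1) = -6 + (x - 1) = -6 + (-1 + x) = -7 + x)
f = 66 (f = 57 + 9 = 66)
I(E) = -7 + E
X(S, y) = -31329 - 531*S (X(S, y) = (-270 - 261)*(66 + (-7 + S)) = -531*(59 + S) = -31329 - 531*S)
458482 + X(593, -523) = 458482 + (-31329 - 531*593) = 458482 + (-31329 - 314883) = 458482 - 346212 = 112270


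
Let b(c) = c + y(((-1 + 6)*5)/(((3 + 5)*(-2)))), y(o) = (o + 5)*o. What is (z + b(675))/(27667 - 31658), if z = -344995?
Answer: 88147295/1021696 ≈ 86.276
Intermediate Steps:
y(o) = o*(5 + o) (y(o) = (5 + o)*o = o*(5 + o))
b(c) = -1375/256 + c (b(c) = c + (((-1 + 6)*5)/(((3 + 5)*(-2))))*(5 + ((-1 + 6)*5)/(((3 + 5)*(-2)))) = c + ((5*5)/((8*(-2))))*(5 + (5*5)/((8*(-2)))) = c + (25/(-16))*(5 + 25/(-16)) = c + (25*(-1/16))*(5 + 25*(-1/16)) = c - 25*(5 - 25/16)/16 = c - 25/16*55/16 = c - 1375/256 = -1375/256 + c)
(z + b(675))/(27667 - 31658) = (-344995 + (-1375/256 + 675))/(27667 - 31658) = (-344995 + 171425/256)/(-3991) = -88147295/256*(-1/3991) = 88147295/1021696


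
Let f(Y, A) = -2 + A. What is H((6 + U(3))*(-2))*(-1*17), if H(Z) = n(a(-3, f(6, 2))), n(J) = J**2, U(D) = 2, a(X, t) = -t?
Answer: 0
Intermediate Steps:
H(Z) = 0 (H(Z) = (-(-2 + 2))**2 = (-1*0)**2 = 0**2 = 0)
H((6 + U(3))*(-2))*(-1*17) = 0*(-1*17) = 0*(-17) = 0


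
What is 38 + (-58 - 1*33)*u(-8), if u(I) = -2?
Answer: 220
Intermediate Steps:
38 + (-58 - 1*33)*u(-8) = 38 + (-58 - 1*33)*(-2) = 38 + (-58 - 33)*(-2) = 38 - 91*(-2) = 38 + 182 = 220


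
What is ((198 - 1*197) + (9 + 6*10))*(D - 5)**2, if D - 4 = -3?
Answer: 1120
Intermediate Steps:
D = 1 (D = 4 - 3 = 1)
((198 - 1*197) + (9 + 6*10))*(D - 5)**2 = ((198 - 1*197) + (9 + 6*10))*(1 - 5)**2 = ((198 - 197) + (9 + 60))*(-4)**2 = (1 + 69)*16 = 70*16 = 1120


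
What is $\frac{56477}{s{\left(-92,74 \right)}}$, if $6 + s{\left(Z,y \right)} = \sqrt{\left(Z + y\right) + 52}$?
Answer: $-169431 - \frac{56477 \sqrt{34}}{2} \approx -3.3409 \cdot 10^{5}$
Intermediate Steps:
$s{\left(Z,y \right)} = -6 + \sqrt{52 + Z + y}$ ($s{\left(Z,y \right)} = -6 + \sqrt{\left(Z + y\right) + 52} = -6 + \sqrt{52 + Z + y}$)
$\frac{56477}{s{\left(-92,74 \right)}} = \frac{56477}{-6 + \sqrt{52 - 92 + 74}} = \frac{56477}{-6 + \sqrt{34}}$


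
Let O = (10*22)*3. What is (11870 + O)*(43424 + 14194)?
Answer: 721953540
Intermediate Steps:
O = 660 (O = 220*3 = 660)
(11870 + O)*(43424 + 14194) = (11870 + 660)*(43424 + 14194) = 12530*57618 = 721953540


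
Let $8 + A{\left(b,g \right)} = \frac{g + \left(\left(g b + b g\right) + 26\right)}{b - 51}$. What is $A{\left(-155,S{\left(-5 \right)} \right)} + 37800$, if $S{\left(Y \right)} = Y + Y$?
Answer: $\frac{3891018}{103} \approx 37777.0$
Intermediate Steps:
$S{\left(Y \right)} = 2 Y$
$A{\left(b,g \right)} = -8 + \frac{26 + g + 2 b g}{-51 + b}$ ($A{\left(b,g \right)} = -8 + \frac{g + \left(\left(g b + b g\right) + 26\right)}{b - 51} = -8 + \frac{g + \left(\left(b g + b g\right) + 26\right)}{-51 + b} = -8 + \frac{g + \left(2 b g + 26\right)}{-51 + b} = -8 + \frac{g + \left(26 + 2 b g\right)}{-51 + b} = -8 + \frac{26 + g + 2 b g}{-51 + b}$)
$A{\left(-155,S{\left(-5 \right)} \right)} + 37800 = \frac{434 + 2 \left(-5\right) - -1240 + 2 \left(-155\right) 2 \left(-5\right)}{-51 - 155} + 37800 = \frac{434 - 10 + 1240 + 2 \left(-155\right) \left(-10\right)}{-206} + 37800 = - \frac{434 - 10 + 1240 + 3100}{206} + 37800 = \left(- \frac{1}{206}\right) 4764 + 37800 = - \frac{2382}{103} + 37800 = \frac{3891018}{103}$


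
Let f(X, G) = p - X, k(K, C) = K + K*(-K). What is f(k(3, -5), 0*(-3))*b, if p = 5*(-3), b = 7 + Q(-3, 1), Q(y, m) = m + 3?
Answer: -99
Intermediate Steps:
Q(y, m) = 3 + m
k(K, C) = K - K²
b = 11 (b = 7 + (3 + 1) = 7 + 4 = 11)
p = -15
f(X, G) = -15 - X
f(k(3, -5), 0*(-3))*b = (-15 - 3*(1 - 1*3))*11 = (-15 - 3*(1 - 3))*11 = (-15 - 3*(-2))*11 = (-15 - 1*(-6))*11 = (-15 + 6)*11 = -9*11 = -99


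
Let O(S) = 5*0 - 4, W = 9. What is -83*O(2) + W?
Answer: 341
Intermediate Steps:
O(S) = -4 (O(S) = 0 - 4 = -4)
-83*O(2) + W = -83*(-4) + 9 = 332 + 9 = 341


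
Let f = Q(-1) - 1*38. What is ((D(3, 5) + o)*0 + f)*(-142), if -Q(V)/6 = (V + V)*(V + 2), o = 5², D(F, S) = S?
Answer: 3692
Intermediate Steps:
o = 25
Q(V) = -12*V*(2 + V) (Q(V) = -6*(V + V)*(V + 2) = -6*2*V*(2 + V) = -12*V*(2 + V))
f = -26 (f = -12*(-1)*(2 - 1) - 1*38 = -12*(-1)*1 - 38 = 12 - 38 = -26)
((D(3, 5) + o)*0 + f)*(-142) = ((5 + 25)*0 - 26)*(-142) = (30*0 - 26)*(-142) = (0 - 26)*(-142) = -26*(-142) = 3692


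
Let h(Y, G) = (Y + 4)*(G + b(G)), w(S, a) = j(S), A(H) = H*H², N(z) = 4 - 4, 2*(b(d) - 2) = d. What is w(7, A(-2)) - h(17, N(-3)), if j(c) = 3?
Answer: -39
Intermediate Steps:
b(d) = 2 + d/2
N(z) = 0
A(H) = H³
w(S, a) = 3
h(Y, G) = (2 + 3*G/2)*(4 + Y) (h(Y, G) = (Y + 4)*(G + (2 + G/2)) = (4 + Y)*(2 + 3*G/2) = (2 + 3*G/2)*(4 + Y))
w(7, A(-2)) - h(17, N(-3)) = 3 - (8 + 2*17 + 6*0 + (3/2)*0*17) = 3 - (8 + 34 + 0 + 0) = 3 - 1*42 = 3 - 42 = -39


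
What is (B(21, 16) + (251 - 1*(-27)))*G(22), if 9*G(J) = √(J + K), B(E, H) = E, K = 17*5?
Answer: 299*√107/9 ≈ 343.65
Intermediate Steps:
K = 85
G(J) = √(85 + J)/9 (G(J) = √(J + 85)/9 = √(85 + J)/9)
(B(21, 16) + (251 - 1*(-27)))*G(22) = (21 + (251 - 1*(-27)))*(√(85 + 22)/9) = (21 + (251 + 27))*(√107/9) = (21 + 278)*(√107/9) = 299*(√107/9) = 299*√107/9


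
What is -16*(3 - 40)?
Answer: 592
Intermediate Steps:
-16*(3 - 40) = -16*(-37) = 592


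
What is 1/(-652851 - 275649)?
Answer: -1/928500 ≈ -1.0770e-6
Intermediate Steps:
1/(-652851 - 275649) = 1/(-928500) = -1/928500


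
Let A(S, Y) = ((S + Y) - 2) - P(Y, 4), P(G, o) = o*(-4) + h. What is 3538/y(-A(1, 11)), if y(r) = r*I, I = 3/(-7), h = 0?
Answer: 12383/39 ≈ 317.51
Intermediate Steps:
P(G, o) = -4*o (P(G, o) = o*(-4) + 0 = -4*o + 0 = -4*o)
I = -3/7 (I = 3*(-1/7) = -3/7 ≈ -0.42857)
A(S, Y) = 14 + S + Y (A(S, Y) = ((S + Y) - 2) - (-4)*4 = (-2 + S + Y) - 1*(-16) = (-2 + S + Y) + 16 = 14 + S + Y)
y(r) = -3*r/7 (y(r) = r*(-3/7) = -3*r/7)
3538/y(-A(1, 11)) = 3538/((-(-3)*(14 + 1 + 11)/7)) = 3538/((-(-3)*26/7)) = 3538/((-3/7*(-26))) = 3538/(78/7) = 3538*(7/78) = 12383/39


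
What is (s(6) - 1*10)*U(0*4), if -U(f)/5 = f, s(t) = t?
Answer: 0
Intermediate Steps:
U(f) = -5*f
(s(6) - 1*10)*U(0*4) = (6 - 1*10)*(-0*4) = (6 - 10)*(-5*0) = -4*0 = 0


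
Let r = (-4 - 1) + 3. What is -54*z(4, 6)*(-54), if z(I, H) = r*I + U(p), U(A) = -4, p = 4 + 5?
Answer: -34992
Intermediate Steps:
p = 9
r = -2 (r = -5 + 3 = -2)
z(I, H) = -4 - 2*I (z(I, H) = -2*I - 4 = -4 - 2*I)
-54*z(4, 6)*(-54) = -54*(-4 - 2*4)*(-54) = -54*(-4 - 8)*(-54) = -54*(-12)*(-54) = 648*(-54) = -34992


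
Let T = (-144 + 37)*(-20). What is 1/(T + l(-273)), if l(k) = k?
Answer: 1/1867 ≈ 0.00053562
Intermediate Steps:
T = 2140 (T = -107*(-20) = 2140)
1/(T + l(-273)) = 1/(2140 - 273) = 1/1867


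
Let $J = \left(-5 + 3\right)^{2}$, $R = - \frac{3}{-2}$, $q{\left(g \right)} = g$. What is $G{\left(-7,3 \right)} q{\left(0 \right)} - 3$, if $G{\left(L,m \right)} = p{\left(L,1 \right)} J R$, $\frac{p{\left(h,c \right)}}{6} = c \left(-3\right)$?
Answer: $-3$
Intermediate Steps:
$R = \frac{3}{2}$ ($R = \left(-3\right) \left(- \frac{1}{2}\right) = \frac{3}{2} \approx 1.5$)
$p{\left(h,c \right)} = - 18 c$ ($p{\left(h,c \right)} = 6 c \left(-3\right) = 6 \left(- 3 c\right) = - 18 c$)
$J = 4$ ($J = \left(-2\right)^{2} = 4$)
$G{\left(L,m \right)} = -108$ ($G{\left(L,m \right)} = \left(-18\right) 1 \cdot 4 \cdot \frac{3}{2} = \left(-18\right) 4 \cdot \frac{3}{2} = \left(-72\right) \frac{3}{2} = -108$)
$G{\left(-7,3 \right)} q{\left(0 \right)} - 3 = \left(-108\right) 0 - 3 = 0 - 3 = -3$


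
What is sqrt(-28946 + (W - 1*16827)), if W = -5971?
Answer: 28*I*sqrt(66) ≈ 227.47*I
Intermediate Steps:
sqrt(-28946 + (W - 1*16827)) = sqrt(-28946 + (-5971 - 1*16827)) = sqrt(-28946 + (-5971 - 16827)) = sqrt(-28946 - 22798) = sqrt(-51744) = 28*I*sqrt(66)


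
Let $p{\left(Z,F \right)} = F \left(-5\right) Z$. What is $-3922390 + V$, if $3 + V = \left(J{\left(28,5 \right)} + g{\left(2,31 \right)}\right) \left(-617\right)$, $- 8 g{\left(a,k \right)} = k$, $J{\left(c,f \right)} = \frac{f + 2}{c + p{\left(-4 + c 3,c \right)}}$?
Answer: $- \frac{12512645549}{3192} \approx -3.92 \cdot 10^{6}$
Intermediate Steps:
$p{\left(Z,F \right)} = - 5 F Z$
$J{\left(c,f \right)} = \frac{2 + f}{c - 5 c \left(-4 + 3 c\right)}$ ($J{\left(c,f \right)} = \frac{f + 2}{c - 5 c \left(-4 + c 3\right)} = \frac{2 + f}{c - 5 c \left(-4 + 3 c\right)}$)
$g{\left(a,k \right)} = - \frac{k}{8}$
$V = \frac{7623331}{3192}$ ($V = -3 + \left(\frac{-2 - 5}{3 \cdot 28 \left(-7 + 5 \cdot 28\right)} - \frac{31}{8}\right) \left(-617\right) = -3 + \left(\frac{1}{3} \cdot \frac{1}{28} \frac{1}{-7 + 140} \left(-2 - 5\right) - \frac{31}{8}\right) \left(-617\right) = -3 + \left(\frac{1}{3} \cdot \frac{1}{28} \cdot \frac{1}{133} \left(-7\right) - \frac{31}{8}\right) \left(-617\right) = -3 + \left(- \frac{1}{1596} - \frac{31}{8}\right) \left(-617\right) = -3 - - \frac{7632907}{3192} = -3 + \frac{7632907}{3192} = \frac{7623331}{3192} \approx 2388.3$)
$-3922390 + V = -3922390 + \frac{7623331}{3192} = - \frac{12512645549}{3192}$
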